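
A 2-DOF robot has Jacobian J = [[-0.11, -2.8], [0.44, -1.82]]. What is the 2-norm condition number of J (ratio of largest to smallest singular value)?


JJ^T eigenvalues: trace(JJ^T) = 11.3581, det(JJ^T) = det(J)^2 = 2.05119684
s_max^2 = (11.3581 + sqrt(120.80164825))/2 = 11.17454016
s_min^2 = (11.3581 - sqrt(120.80164825))/2 = 0.18355984
kappa = s_max/s_min = sqrt(11.17454016/0.18355984) = 7.8024

7.8024


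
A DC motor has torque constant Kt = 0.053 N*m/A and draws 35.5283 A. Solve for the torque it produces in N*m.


tau = Kt * I = 0.053*35.5283 = 1.8830

1.8830 N*m


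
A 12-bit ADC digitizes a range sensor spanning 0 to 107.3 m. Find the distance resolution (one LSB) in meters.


res = range / 2^n = 107.3/2^12 = 107.3/4096 = 0.0262

0.0262 m


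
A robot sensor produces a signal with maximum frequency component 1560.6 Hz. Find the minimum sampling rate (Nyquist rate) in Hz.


f_s,min = 2*f_max = 2*1560.6 = 3121.2000

3121.2000 Hz


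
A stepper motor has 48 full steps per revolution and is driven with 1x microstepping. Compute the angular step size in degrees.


step = 360/(48*1) = 360/48 = 7.5000

7.5000 degrees


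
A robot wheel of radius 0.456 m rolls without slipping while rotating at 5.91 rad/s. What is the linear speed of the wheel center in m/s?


v = omega * r = 5.91 * 0.456 = 2.6950

2.6950 m/s


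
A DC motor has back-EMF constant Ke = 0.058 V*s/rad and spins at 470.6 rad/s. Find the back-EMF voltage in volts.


V_emf = Ke * omega = 0.058*470.6 = 27.2948

27.2948 V


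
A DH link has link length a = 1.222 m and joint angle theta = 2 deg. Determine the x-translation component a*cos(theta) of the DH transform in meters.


a*cos(theta) = 1.222*cos(2 deg) = 1.2213

1.2213 m


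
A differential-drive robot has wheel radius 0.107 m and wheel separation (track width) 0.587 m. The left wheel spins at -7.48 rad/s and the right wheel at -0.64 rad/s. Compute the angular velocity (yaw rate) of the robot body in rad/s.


omega = r*(wR - wL)/L = 0.107*(-0.64 - (-7.48))/0.587 = 1.2468

1.2468 rad/s


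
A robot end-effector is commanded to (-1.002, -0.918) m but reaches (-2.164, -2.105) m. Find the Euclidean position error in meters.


dx = -2.164 - (-1.002) = -1.1620, dy = -2.105 - (-0.918) = -1.1870
err = sqrt(1.350244 + 1.408969) = 1.6611

1.6611 m


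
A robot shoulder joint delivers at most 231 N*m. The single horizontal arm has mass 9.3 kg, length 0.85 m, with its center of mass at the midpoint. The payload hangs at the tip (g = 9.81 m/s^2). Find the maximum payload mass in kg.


tau_arm = m_arm*g*(L/2) = 9.3*9.81*0.85/2 = 38.7740 N*m
tau_payload = tau_max - tau_arm = 231 - 38.7740 = 192.2260
m_payload = tau_payload / (g*L) = 192.2260 / (9.81*0.85) = 23.0528

23.0528 kg


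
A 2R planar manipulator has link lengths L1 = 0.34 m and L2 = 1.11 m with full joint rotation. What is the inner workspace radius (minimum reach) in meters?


r_min = |L1 - L2| = |0.34 - 1.11| = 0.7700

0.7700 m


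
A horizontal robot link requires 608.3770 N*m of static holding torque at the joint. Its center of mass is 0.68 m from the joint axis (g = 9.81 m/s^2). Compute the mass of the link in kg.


m = tau / (g*L) = 608.3770 / (9.81 * 0.68) = 91.2000

91.2000 kg


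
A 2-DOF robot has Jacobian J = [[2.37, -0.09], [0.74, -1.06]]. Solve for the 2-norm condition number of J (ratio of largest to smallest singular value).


JJ^T eigenvalues: trace(JJ^T) = 7.2962, det(JJ^T) = det(J)^2 = 5.98095936
s_max^2 = (7.2962 + sqrt(29.31069700))/2 = 6.35506772
s_min^2 = (7.2962 - sqrt(29.31069700))/2 = 0.94113228
kappa = s_max/s_min = sqrt(6.35506772/0.94113228) = 2.5986

2.5986


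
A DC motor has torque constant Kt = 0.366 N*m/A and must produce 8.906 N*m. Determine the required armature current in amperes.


I = tau / Kt = 8.906/0.366 = 24.3333

24.3333 A


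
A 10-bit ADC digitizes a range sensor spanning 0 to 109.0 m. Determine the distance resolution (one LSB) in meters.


res = range / 2^n = 109.0/2^10 = 109.0/1024 = 0.1064

0.1064 m


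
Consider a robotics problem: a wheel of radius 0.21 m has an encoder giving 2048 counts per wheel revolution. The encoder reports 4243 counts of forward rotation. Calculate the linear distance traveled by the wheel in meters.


revs = 4243/2048 = 2.071777
d = revs * 2*pi*r = 2.071777 * 2*pi*0.21 = 2.7336

2.7336 m


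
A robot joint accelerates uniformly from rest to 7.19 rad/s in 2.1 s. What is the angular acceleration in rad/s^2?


alpha = delta_omega / t = 7.19 / 2.1 = 3.4238

3.4238 rad/s^2


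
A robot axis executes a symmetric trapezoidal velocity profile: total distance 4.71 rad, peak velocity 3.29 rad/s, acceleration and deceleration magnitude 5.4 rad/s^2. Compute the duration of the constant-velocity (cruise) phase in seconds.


t_acc = v/a = 0.609259 s, d_acc = v^2/(2a) = 1.002231 rad each
d_cruise = 4.71 - 2*1.002231 = 2.705538 rad
t_cruise = d_cruise/v = 2.705538/3.29 = 0.8224

0.8224 s


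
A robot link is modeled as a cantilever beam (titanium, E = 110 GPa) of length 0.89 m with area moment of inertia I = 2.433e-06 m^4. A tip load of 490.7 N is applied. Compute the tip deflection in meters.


delta = F*L^3/(3*E*I) = 490.7*0.89^3/(3*1.100e+11*2.433e-06)
      = 345.9282883/802890 = 4.3085e-04

4.3085e-04 m


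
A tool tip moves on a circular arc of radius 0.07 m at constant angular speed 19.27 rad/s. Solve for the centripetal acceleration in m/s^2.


a_c = omega^2 * r = 19.27^2 * 0.07 = 25.9933

25.9933 m/s^2


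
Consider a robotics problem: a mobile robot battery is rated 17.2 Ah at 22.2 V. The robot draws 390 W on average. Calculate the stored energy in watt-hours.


E = capacity * V = 17.2*22.2 = 381.8400

381.8400 Wh


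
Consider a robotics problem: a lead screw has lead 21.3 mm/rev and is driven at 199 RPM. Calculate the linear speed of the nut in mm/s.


v = lead * (RPM/60) = 21.3*199/60 = 70.6450

70.6450 mm/s


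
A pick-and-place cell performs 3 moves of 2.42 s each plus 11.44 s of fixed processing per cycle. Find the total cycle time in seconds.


T = 3*2.42 + 11.44 = 18.7000

18.7000 s


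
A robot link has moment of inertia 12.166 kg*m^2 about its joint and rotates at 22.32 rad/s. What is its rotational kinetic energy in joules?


KE = (1/2)*I*omega^2 = 0.5*12.166*22.32^2 = 3030.4435

3030.4435 J


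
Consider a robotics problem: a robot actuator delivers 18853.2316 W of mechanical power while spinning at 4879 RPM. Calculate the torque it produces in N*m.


omega = 4879 * 2*pi/60 = 510.927685 rad/s
tau = P / omega = 18853.2316 / 510.927685 = 36.9000

36.9000 N*m


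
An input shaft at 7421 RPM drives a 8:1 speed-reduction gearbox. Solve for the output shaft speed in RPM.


omega_out = omega_in / N = 7421 / 8 = 927.6250

927.6250 RPM


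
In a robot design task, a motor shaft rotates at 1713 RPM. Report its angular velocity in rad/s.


omega = 1713 * 2*pi/60 = 179.3849

179.3849 rad/s


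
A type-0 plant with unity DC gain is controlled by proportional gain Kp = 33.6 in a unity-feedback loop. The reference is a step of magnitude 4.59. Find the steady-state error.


e_ss = R/(1 + Kp) = 4.59/(1 + 33.6) = 4.59/34.6000 = 0.1327

0.1327


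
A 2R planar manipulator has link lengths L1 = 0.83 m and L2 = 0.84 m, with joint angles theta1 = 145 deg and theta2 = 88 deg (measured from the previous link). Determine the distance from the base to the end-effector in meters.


x = L1*cos(th1) + L2*cos(th1+th2) = -1.185421
y = L1*sin(th1) + L2*sin(th1+th2) = -0.194785
d = sqrt(x^2 + y^2) = sqrt(1.405223 + 0.037941) = 1.2013

1.2013 m


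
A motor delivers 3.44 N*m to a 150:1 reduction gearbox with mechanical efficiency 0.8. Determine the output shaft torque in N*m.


tau_out = tau_in * N * eta = 3.44 * 150 * 0.8 = 412.8000

412.8000 N*m


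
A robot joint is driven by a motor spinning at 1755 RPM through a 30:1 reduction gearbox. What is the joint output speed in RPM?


omega_joint = omega_motor / N = 1755 / 30 = 58.5000

58.5000 RPM


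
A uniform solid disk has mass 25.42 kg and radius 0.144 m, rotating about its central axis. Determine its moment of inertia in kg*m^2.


I = (1/2)*m*R^2 = 0.5*25.42*0.144^2 = 0.2636

0.2636 kg*m^2


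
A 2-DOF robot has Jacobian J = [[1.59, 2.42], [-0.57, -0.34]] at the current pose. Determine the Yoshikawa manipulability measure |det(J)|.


det(J) = 1.59*-0.34 - (2.42)*(-0.57) = 0.8388
|det(J)| = 0.8388

0.8388


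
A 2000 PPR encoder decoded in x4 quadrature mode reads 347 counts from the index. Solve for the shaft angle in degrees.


angle = counts * 360 / (PPR*4) = 347 * 360 / 8000 = 15.6150

15.6150 degrees


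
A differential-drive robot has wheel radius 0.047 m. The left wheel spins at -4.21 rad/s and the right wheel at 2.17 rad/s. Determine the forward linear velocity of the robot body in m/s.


v = r*(wR + wL)/2 = 0.047*(2.17 + -4.21)/2 = -0.0479

-0.0479 m/s


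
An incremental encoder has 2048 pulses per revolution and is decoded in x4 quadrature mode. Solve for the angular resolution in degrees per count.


resolution = 360 / (PPR * 4) = 360 / 8192 = 0.0439

0.0439 degrees


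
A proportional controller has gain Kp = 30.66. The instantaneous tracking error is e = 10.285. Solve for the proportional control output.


u_P = Kp * e = 30.66 * 10.285 = 315.3381

315.3381


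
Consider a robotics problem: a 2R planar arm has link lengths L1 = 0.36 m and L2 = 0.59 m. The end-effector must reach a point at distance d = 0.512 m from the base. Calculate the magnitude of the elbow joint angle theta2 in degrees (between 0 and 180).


cos(th2) = (d^2 - L1^2 - L2^2)/(2*L1*L2) = (0.512^2 - 0.36^2 - 0.59^2)/(2*0.36*0.59) = -0.50742938
th2 = acos(-0.50742938) = 120.4928 deg

120.4928 degrees


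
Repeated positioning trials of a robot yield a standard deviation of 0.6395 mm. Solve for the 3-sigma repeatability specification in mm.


repeatability = 3*sigma = 3*0.6395 = 1.9185

1.9185 mm


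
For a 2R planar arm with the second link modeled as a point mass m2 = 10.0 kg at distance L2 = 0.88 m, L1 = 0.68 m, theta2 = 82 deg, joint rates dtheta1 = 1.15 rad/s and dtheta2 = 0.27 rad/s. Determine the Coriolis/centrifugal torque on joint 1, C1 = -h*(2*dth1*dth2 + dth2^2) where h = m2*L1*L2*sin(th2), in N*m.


h = m2*L1*L2*sin(th2) = 10.0*0.68*0.88*sin(82 deg) = 5.925764
C1 = -h*(2*1.15*0.27 + 0.27^2) = -5.925764*0.6939 = -4.1119

-4.1119 N*m


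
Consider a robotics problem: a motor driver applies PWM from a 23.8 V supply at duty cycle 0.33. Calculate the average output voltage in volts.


V_avg = V_supply * D = 23.8*0.33 = 7.8540

7.8540 V


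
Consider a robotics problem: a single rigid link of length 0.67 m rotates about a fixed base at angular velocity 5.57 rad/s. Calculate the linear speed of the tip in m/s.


v = L*omega = 0.67 * 5.57 = 3.7319

3.7319 m/s


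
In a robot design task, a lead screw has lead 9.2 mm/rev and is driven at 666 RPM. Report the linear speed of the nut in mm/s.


v = lead * (RPM/60) = 9.2*666/60 = 102.1200

102.1200 mm/s


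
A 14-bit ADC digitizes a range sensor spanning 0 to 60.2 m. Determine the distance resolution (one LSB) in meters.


res = range / 2^n = 60.2/2^14 = 60.2/16384 = 0.0037

0.0037 m


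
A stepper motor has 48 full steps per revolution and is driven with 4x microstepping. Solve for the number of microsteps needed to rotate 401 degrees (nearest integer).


step_size = 360/(48*4) = 360/192 = 1.875000 deg
n = 401/(360/192) = 401*192/360 = 213.8667 -> 214

214 steps


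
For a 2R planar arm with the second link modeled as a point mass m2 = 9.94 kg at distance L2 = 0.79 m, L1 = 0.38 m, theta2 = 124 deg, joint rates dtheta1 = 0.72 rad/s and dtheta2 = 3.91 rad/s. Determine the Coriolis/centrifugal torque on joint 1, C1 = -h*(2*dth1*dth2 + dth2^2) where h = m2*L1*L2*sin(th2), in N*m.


h = m2*L1*L2*sin(th2) = 9.94*0.38*0.79*sin(124 deg) = 2.473838
C1 = -h*(2*0.72*3.91 + 3.91^2) = -2.473838*20.9185 = -51.7490

-51.7490 N*m


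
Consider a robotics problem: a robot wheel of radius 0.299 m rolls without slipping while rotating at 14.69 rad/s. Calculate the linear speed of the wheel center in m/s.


v = omega * r = 14.69 * 0.299 = 4.3923

4.3923 m/s


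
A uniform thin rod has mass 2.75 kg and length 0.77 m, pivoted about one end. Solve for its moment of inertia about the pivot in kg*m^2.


I = (1/3)*m*L^2 = (1/3)*2.75*0.77^2 = 0.5435

0.5435 kg*m^2


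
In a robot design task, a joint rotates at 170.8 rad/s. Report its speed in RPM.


RPM = 170.8 * 60/(2*pi) = 1631.0199

1631.0199 RPM


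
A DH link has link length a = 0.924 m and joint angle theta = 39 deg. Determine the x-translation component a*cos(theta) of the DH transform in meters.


a*cos(theta) = 0.924*cos(39 deg) = 0.7181

0.7181 m


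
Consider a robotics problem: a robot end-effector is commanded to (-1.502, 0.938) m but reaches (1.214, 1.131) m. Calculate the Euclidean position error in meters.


dx = 1.214 - (-1.502) = 2.7160, dy = 1.131 - (0.938) = 0.1930
err = sqrt(7.376656 + 0.037249) = 2.7228

2.7228 m


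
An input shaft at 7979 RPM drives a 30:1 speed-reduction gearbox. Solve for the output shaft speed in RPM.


omega_out = omega_in / N = 7979 / 30 = 265.9667

265.9667 RPM


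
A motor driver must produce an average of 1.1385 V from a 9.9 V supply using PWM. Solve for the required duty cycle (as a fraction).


D = V_avg/V_supply = 1.1385/9.9 = 0.1150

0.1150


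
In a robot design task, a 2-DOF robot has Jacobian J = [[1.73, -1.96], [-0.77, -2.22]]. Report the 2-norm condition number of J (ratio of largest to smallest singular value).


JJ^T eigenvalues: trace(JJ^T) = 12.3558, det(JJ^T) = det(J)^2 = 28.62036004
s_max^2 = (12.3558 + sqrt(38.18435348))/2 = 9.26757448
s_min^2 = (12.3558 - sqrt(38.18435348))/2 = 3.08822552
kappa = s_max/s_min = sqrt(9.26757448/3.08822552) = 1.7323

1.7323


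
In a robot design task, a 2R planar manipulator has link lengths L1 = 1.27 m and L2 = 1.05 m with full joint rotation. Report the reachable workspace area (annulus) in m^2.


r_max = L1 + L2 = 2.3200, r_min = |L1 - L2| = 0.2200
A = pi*(r_max^2 - r_min^2) = pi*(5.3824 - 0.0484) = 16.7573

16.7573 m^2


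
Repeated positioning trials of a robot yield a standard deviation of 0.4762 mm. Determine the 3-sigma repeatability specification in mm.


repeatability = 3*sigma = 3*0.4762 = 1.4286

1.4286 mm


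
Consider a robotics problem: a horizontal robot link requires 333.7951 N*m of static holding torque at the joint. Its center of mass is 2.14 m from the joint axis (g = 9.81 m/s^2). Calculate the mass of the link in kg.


m = tau / (g*L) = 333.7951 / (9.81 * 2.14) = 15.9000

15.9000 kg


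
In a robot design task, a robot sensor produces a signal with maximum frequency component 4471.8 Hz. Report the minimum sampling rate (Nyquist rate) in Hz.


f_s,min = 2*f_max = 2*4471.8 = 8943.6000

8943.6000 Hz


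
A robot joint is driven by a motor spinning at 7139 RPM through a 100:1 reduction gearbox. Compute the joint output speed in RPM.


omega_joint = omega_motor / N = 7139 / 100 = 71.3900

71.3900 RPM


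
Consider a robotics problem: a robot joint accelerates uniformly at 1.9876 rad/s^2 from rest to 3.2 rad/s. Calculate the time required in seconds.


t = delta_omega / alpha = 3.2 / 1.9876 = 1.6100

1.6100 s


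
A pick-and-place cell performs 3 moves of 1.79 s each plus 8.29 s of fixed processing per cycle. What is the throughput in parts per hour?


T_cycle = 3*1.79 + 8.29 = 13.6600 s
rate = 3600/T = 263.5432

263.5432 parts/hour


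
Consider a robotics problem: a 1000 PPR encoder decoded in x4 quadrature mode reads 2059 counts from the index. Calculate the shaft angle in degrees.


angle = counts * 360 / (PPR*4) = 2059 * 360 / 4000 = 185.3100

185.3100 degrees


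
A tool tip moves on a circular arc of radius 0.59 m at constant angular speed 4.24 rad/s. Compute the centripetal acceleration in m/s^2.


a_c = omega^2 * r = 4.24^2 * 0.59 = 10.6068

10.6068 m/s^2


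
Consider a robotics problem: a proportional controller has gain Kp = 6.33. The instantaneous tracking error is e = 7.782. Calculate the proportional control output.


u_P = Kp * e = 6.33 * 7.782 = 49.2601

49.2601


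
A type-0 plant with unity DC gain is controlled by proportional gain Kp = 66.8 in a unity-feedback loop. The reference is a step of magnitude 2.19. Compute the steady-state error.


e_ss = R/(1 + Kp) = 2.19/(1 + 66.8) = 2.19/67.8000 = 0.0323

0.0323


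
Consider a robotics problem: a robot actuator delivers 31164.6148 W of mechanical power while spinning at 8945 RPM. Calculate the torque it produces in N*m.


omega = 8945 * 2*pi/60 = 936.718210 rad/s
tau = P / omega = 31164.6148 / 936.718210 = 33.2700

33.2700 N*m


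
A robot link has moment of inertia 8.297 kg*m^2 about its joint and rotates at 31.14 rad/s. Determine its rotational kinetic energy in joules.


KE = (1/2)*I*omega^2 = 0.5*8.297*31.14^2 = 4022.7988

4022.7988 J


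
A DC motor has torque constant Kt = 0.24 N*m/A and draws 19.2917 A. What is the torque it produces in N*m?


tau = Kt * I = 0.24*19.2917 = 4.6300

4.6300 N*m


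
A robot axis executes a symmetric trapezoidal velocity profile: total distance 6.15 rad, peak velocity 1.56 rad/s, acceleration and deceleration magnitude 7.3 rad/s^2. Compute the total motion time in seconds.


t_acc = v/a = 1.56/7.3 = 0.213699 s
d_acc = v^2/(2a) = 0.166685 rad (each ramp)
d_cruise = 6.15 - 2*0.166685 = 5.816630 rad
t_cruise = 5.816630/1.56 = 3.728609 s
t_total = 2*0.213699 + 3.728609 = 4.1560

4.1560 s


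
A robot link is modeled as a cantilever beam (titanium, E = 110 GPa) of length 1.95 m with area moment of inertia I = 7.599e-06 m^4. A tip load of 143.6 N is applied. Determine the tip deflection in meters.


delta = F*L^3/(3*E*I) = 143.6*1.95^3/(3*1.100e+11*7.599e-06)
      = 1064.77605/2507670 = 4.2461e-04

4.2461e-04 m


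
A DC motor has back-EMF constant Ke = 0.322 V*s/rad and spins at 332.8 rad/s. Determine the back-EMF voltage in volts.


V_emf = Ke * omega = 0.322*332.8 = 107.1616

107.1616 V


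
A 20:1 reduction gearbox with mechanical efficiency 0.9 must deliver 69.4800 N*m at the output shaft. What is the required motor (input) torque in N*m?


tau_in = tau_out / (N * eta) = 69.4800 / (20 * 0.9) = 3.8600

3.8600 N*m


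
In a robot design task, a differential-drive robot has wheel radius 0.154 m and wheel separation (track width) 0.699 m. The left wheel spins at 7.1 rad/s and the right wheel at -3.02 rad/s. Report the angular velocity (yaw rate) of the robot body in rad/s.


omega = r*(wR - wL)/L = 0.154*(-3.02 - (7.1))/0.699 = -2.2296

-2.2296 rad/s


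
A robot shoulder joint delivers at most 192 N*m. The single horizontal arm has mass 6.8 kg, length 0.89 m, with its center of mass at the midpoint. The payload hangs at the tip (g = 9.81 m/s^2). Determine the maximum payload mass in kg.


tau_arm = m_arm*g*(L/2) = 6.8*9.81*0.89/2 = 29.6851 N*m
tau_payload = tau_max - tau_arm = 192 - 29.6851 = 162.3149
m_payload = tau_payload / (g*L) = 162.3149 / (9.81*0.89) = 18.5909

18.5909 kg


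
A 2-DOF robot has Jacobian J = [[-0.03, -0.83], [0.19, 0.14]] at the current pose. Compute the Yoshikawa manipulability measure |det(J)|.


det(J) = -0.03*0.14 - (-0.83)*(0.19) = 0.1535
|det(J)| = 0.1535

0.1535


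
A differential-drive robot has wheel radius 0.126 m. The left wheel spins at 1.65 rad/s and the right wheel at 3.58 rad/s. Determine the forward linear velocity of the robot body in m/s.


v = r*(wR + wL)/2 = 0.126*(3.58 + 1.65)/2 = 0.3295

0.3295 m/s


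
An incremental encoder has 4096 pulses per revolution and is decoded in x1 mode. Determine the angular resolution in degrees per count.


resolution = 360 / (PPR * 1) = 360 / 4096 = 0.0879

0.0879 degrees


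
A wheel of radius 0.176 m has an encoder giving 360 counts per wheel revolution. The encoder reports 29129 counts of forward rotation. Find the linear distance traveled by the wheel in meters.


revs = 29129/360 = 80.913889
d = revs * 2*pi*r = 80.913889 * 2*pi*0.176 = 89.4779

89.4779 m


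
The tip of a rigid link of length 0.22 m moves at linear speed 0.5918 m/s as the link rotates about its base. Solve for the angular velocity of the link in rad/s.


omega = v / L = 0.5918 / 0.22 = 2.6900

2.6900 rad/s


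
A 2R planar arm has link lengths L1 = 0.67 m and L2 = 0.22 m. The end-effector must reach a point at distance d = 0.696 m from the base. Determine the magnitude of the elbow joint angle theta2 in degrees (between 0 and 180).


cos(th2) = (d^2 - L1^2 - L2^2)/(2*L1*L2) = (0.696^2 - 0.67^2 - 0.22^2)/(2*0.67*0.22) = -0.04370421
th2 = acos(-0.04370421) = 92.5049 deg

92.5049 degrees


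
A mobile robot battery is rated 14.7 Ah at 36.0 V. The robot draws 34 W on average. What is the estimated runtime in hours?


E = 14.7*36.0 = 529.2000 Wh
t = E/P = 529.2000/34 = 15.5647

15.5647 hours


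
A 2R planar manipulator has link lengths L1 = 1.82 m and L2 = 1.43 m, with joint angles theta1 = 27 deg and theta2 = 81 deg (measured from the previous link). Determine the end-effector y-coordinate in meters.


y = L1*sin(th1) + L2*sin(th1+th2) = 1.82*sin(27 deg) + 1.43*sin(108 deg) = 2.1863

2.1863 m


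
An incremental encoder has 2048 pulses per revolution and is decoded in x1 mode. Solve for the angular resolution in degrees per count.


resolution = 360 / (PPR * 1) = 360 / 2048 = 0.1758

0.1758 degrees


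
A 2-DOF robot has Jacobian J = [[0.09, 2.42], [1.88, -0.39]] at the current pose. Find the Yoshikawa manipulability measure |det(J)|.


det(J) = 0.09*-0.39 - (2.42)*(1.88) = -4.5847
|det(J)| = 4.5847

4.5847


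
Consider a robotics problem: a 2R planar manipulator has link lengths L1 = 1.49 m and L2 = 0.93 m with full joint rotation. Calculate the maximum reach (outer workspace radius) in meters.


r_max = L1 + L2 = 1.49 + 0.93 = 2.4200

2.4200 m


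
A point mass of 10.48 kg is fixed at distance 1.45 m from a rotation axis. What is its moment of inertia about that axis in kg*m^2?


I = m*r^2 = 10.48*1.45^2 = 22.0342

22.0342 kg*m^2


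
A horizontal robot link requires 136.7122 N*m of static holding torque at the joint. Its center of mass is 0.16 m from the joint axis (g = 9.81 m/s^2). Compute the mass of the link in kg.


m = tau / (g*L) = 136.7122 / (9.81 * 0.16) = 87.1000

87.1000 kg


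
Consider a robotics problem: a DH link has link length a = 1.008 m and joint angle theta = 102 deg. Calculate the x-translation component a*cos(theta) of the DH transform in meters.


a*cos(theta) = 1.008*cos(102 deg) = -0.2096

-0.2096 m


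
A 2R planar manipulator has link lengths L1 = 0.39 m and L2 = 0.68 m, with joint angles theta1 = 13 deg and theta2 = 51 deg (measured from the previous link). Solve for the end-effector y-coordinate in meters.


y = L1*sin(th1) + L2*sin(th1+th2) = 0.39*sin(13 deg) + 0.68*sin(64 deg) = 0.6989

0.6989 m


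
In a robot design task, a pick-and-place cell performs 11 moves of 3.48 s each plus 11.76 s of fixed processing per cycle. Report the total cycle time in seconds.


T = 11*3.48 + 11.76 = 50.0400

50.0400 s


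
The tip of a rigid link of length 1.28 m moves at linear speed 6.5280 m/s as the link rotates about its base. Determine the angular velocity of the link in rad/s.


omega = v / L = 6.5280 / 1.28 = 5.1000

5.1000 rad/s


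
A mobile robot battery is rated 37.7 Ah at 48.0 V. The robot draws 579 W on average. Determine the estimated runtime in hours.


E = 37.7*48.0 = 1809.6000 Wh
t = E/P = 1809.6000/579 = 3.1254

3.1254 hours


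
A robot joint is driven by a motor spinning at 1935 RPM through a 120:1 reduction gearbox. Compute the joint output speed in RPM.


omega_joint = omega_motor / N = 1935 / 120 = 16.1250

16.1250 RPM


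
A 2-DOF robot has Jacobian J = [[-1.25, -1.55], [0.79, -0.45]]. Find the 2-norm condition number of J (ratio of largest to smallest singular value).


JJ^T eigenvalues: trace(JJ^T) = 4.7916, det(JJ^T) = det(J)^2 = 3.19336900
s_max^2 = (4.7916 + sqrt(10.18595456))/2 = 3.99157211
s_min^2 = (4.7916 - sqrt(10.18595456))/2 = 0.80002789
kappa = s_max/s_min = sqrt(3.99157211/0.80002789) = 2.2337

2.2337


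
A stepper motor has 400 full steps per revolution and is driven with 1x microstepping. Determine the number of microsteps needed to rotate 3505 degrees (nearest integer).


step_size = 360/(400*1) = 360/400 = 0.900000 deg
n = 3505/(360/400) = 3505*400/360 = 3894.4444 -> 3894

3894 steps


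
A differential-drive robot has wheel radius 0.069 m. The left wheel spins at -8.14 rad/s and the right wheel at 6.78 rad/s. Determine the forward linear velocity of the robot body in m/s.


v = r*(wR + wL)/2 = 0.069*(6.78 + -8.14)/2 = -0.0469

-0.0469 m/s


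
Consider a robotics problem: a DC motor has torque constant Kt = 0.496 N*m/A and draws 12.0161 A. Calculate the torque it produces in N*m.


tau = Kt * I = 0.496*12.0161 = 5.9600

5.9600 N*m


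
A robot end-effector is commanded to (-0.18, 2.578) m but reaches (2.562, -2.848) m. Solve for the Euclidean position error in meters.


dx = 2.562 - (-0.18) = 2.7420, dy = -2.848 - (2.578) = -5.4260
err = sqrt(7.518564 + 29.441476) = 6.0795

6.0795 m


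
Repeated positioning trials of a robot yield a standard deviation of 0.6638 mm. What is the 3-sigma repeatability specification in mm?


repeatability = 3*sigma = 3*0.6638 = 1.9914

1.9914 mm


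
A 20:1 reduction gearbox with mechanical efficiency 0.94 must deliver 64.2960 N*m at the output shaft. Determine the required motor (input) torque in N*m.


tau_in = tau_out / (N * eta) = 64.2960 / (20 * 0.94) = 3.4200

3.4200 N*m


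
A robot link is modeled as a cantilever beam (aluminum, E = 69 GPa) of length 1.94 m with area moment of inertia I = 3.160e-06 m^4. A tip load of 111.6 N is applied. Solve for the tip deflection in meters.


delta = F*L^3/(3*E*I) = 111.6*1.94^3/(3*6.900e+10*3.160e-06)
      = 814.8344544/654120 = 0.0012

0.0012 m


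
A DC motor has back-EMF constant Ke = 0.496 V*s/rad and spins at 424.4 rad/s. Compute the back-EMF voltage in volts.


V_emf = Ke * omega = 0.496*424.4 = 210.5024

210.5024 V


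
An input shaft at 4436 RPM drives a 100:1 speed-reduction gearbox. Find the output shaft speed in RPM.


omega_out = omega_in / N = 4436 / 100 = 44.3600

44.3600 RPM


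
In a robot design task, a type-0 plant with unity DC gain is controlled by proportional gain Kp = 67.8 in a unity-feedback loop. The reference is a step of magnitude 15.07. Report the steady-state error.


e_ss = R/(1 + Kp) = 15.07/(1 + 67.8) = 15.07/68.8000 = 0.2190

0.2190


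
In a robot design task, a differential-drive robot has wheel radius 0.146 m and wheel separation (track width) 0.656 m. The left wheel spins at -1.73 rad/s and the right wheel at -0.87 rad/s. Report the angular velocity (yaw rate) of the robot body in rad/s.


omega = r*(wR - wL)/L = 0.146*(-0.87 - (-1.73))/0.656 = 0.1914

0.1914 rad/s


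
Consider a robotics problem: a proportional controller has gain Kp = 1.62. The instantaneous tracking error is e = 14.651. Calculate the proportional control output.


u_P = Kp * e = 1.62 * 14.651 = 23.7346

23.7346


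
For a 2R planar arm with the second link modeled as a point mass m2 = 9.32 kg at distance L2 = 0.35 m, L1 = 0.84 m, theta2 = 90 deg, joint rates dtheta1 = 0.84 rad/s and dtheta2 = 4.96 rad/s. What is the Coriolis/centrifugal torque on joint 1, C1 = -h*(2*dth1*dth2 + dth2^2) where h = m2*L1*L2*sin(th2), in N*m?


h = m2*L1*L2*sin(th2) = 9.32*0.84*0.35*sin(90 deg) = 2.740080
C1 = -h*(2*0.84*4.96 + 4.96^2) = -2.740080*32.9344 = -90.2429

-90.2429 N*m


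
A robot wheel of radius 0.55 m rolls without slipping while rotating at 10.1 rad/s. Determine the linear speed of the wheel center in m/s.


v = omega * r = 10.1 * 0.55 = 5.5550

5.5550 m/s


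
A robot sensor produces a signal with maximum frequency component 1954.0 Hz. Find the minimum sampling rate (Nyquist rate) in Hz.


f_s,min = 2*f_max = 2*1954.0 = 3908.0000

3908.0000 Hz


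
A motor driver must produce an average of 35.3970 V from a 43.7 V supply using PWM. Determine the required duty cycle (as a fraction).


D = V_avg/V_supply = 35.3970/43.7 = 0.8100

0.8100


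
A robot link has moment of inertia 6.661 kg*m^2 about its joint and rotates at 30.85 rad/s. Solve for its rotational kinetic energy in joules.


KE = (1/2)*I*omega^2 = 0.5*6.661*30.85^2 = 3169.7118

3169.7118 J


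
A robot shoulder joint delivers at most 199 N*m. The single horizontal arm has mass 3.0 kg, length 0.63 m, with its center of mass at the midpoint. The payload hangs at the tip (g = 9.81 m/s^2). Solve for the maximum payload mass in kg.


tau_arm = m_arm*g*(L/2) = 3.0*9.81*0.63/2 = 9.2705 N*m
tau_payload = tau_max - tau_arm = 199 - 9.2705 = 189.7295
m_payload = tau_payload / (g*L) = 189.7295 / (9.81*0.63) = 30.6991

30.6991 kg


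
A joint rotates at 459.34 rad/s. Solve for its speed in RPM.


RPM = 459.34 * 60/(2*pi) = 4386.3739

4386.3739 RPM


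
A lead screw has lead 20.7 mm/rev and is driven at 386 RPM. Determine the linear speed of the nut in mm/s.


v = lead * (RPM/60) = 20.7*386/60 = 133.1700

133.1700 mm/s


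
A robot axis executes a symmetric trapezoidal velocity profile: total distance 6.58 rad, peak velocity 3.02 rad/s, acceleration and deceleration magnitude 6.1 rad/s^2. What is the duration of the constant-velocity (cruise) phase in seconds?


t_acc = v/a = 0.495082 s, d_acc = v^2/(2a) = 0.747574 rad each
d_cruise = 6.58 - 2*0.747574 = 5.084852 rad
t_cruise = d_cruise/v = 5.084852/3.02 = 1.6837

1.6837 s


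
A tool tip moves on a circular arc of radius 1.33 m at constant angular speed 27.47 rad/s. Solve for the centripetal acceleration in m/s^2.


a_c = omega^2 * r = 27.47^2 * 1.33 = 1003.6192

1003.6192 m/s^2


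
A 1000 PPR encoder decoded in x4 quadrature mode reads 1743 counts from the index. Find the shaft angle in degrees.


angle = counts * 360 / (PPR*4) = 1743 * 360 / 4000 = 156.8700

156.8700 degrees


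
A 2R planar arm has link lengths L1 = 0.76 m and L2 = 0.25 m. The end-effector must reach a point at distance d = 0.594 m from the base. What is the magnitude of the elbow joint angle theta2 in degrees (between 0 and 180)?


cos(th2) = (d^2 - L1^2 - L2^2)/(2*L1*L2) = (0.594^2 - 0.76^2 - 0.25^2)/(2*0.76*0.25) = -0.75595789
th2 = acos(-0.75595789) = 139.1091 deg

139.1091 degrees


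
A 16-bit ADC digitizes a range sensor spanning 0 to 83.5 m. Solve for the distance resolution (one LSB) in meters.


res = range / 2^n = 83.5/2^16 = 83.5/65536 = 0.0013

0.0013 m


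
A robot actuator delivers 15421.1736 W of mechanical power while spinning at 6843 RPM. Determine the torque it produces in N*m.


omega = 6843 * 2*pi/60 = 716.597284 rad/s
tau = P / omega = 15421.1736 / 716.597284 = 21.5200

21.5200 N*m


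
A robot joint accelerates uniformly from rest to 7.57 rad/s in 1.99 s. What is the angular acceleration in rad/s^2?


alpha = delta_omega / t = 7.57 / 1.99 = 3.8040

3.8040 rad/s^2


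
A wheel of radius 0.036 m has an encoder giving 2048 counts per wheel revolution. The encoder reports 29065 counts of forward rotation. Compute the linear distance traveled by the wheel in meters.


revs = 29065/2048 = 14.191895
d = revs * 2*pi*r = 14.191895 * 2*pi*0.036 = 3.2101

3.2101 m


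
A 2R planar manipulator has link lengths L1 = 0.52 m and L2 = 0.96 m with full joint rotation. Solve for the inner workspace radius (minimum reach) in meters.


r_min = |L1 - L2| = |0.52 - 0.96| = 0.4400

0.4400 m


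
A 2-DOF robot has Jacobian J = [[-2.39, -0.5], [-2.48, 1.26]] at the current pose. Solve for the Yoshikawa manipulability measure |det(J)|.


det(J) = -2.39*1.26 - (-0.5)*(-2.48) = -4.2514
|det(J)| = 4.2514

4.2514


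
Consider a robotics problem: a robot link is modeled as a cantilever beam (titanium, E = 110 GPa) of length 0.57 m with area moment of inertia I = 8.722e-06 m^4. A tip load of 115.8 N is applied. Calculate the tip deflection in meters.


delta = F*L^3/(3*E*I) = 115.8*0.57^3/(3*1.100e+11*8.722e-06)
      = 21.4453494/2878260 = 7.4508e-06

7.4508e-06 m


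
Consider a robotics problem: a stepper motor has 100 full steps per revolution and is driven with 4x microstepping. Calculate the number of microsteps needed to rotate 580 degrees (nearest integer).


step_size = 360/(100*4) = 360/400 = 0.900000 deg
n = 580/(360/400) = 580*400/360 = 644.4444 -> 644

644 steps


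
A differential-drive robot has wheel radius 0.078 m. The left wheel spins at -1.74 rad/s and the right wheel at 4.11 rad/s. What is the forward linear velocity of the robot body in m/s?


v = r*(wR + wL)/2 = 0.078*(4.11 + -1.74)/2 = 0.0924

0.0924 m/s


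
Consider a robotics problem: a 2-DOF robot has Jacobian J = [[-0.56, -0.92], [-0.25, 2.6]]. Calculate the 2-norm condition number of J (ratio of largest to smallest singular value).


JJ^T eigenvalues: trace(JJ^T) = 7.9825, det(JJ^T) = det(J)^2 = 2.84259600
s_max^2 = (7.9825 + sqrt(52.34992225))/2 = 7.60891231
s_min^2 = (7.9825 - sqrt(52.34992225))/2 = 0.37358769
kappa = s_max/s_min = sqrt(7.60891231/0.37358769) = 4.5130

4.5130


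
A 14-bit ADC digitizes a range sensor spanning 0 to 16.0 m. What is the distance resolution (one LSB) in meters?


res = range / 2^n = 16.0/2^14 = 16.0/16384 = 9.7656e-04

9.7656e-04 m


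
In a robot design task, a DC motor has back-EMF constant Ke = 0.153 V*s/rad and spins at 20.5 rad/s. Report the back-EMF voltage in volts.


V_emf = Ke * omega = 0.153*20.5 = 3.1365

3.1365 V


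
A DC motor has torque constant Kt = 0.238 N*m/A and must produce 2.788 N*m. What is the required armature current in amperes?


I = tau / Kt = 2.788/0.238 = 11.7143

11.7143 A


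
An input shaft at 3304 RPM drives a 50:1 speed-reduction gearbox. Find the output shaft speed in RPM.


omega_out = omega_in / N = 3304 / 50 = 66.0800

66.0800 RPM


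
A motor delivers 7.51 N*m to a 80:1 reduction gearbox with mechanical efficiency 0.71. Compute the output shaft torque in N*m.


tau_out = tau_in * N * eta = 7.51 * 80 * 0.71 = 426.5680

426.5680 N*m


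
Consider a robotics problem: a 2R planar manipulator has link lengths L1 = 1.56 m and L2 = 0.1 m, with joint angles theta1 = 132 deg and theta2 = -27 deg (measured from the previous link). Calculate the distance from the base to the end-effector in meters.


x = L1*cos(th1) + L2*cos(th1+th2) = -1.069726
y = L1*sin(th1) + L2*sin(th1+th2) = 1.255899
d = sqrt(x^2 + y^2) = sqrt(1.144314 + 1.577282) = 1.6497

1.6497 m


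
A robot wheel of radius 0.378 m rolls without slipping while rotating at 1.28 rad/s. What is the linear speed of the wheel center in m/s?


v = omega * r = 1.28 * 0.378 = 0.4838

0.4838 m/s


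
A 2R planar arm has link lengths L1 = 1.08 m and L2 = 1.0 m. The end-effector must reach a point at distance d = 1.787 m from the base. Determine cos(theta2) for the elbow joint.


cos(th2) = (d^2 - L1^2 - L2^2)/(2*L1*L2) = (1.787^2 - 1.08^2 - 1.0^2)/(2*1.08*1.0) = 0.4754

0.4754


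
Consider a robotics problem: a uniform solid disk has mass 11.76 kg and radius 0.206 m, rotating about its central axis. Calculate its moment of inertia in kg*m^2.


I = (1/2)*m*R^2 = 0.5*11.76*0.206^2 = 0.2495

0.2495 kg*m^2


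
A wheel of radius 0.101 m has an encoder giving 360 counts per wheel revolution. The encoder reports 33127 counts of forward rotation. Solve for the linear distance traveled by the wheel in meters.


revs = 33127/360 = 92.019444
d = revs * 2*pi*r = 92.019444 * 2*pi*0.101 = 58.3957

58.3957 m


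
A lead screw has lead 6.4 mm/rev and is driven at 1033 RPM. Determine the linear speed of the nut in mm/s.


v = lead * (RPM/60) = 6.4*1033/60 = 110.1867

110.1867 mm/s


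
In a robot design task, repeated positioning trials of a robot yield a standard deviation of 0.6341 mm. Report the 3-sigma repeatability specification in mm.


repeatability = 3*sigma = 3*0.6341 = 1.9023

1.9023 mm


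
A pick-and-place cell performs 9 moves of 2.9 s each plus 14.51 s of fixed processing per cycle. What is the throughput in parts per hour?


T_cycle = 9*2.9 + 14.51 = 40.6100 s
rate = 3600/T = 88.6481

88.6481 parts/hour


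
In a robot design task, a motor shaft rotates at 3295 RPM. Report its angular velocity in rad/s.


omega = 3295 * 2*pi/60 = 345.0516

345.0516 rad/s


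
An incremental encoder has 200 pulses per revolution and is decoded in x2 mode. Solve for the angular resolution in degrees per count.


resolution = 360 / (PPR * 2) = 360 / 400 = 0.9000

0.9000 degrees


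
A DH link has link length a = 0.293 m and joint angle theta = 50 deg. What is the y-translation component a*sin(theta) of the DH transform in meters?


a*sin(theta) = 0.293*sin(50 deg) = 0.2245

0.2245 m


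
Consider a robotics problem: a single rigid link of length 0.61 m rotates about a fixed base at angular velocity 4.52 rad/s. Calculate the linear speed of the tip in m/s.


v = L*omega = 0.61 * 4.52 = 2.7572

2.7572 m/s


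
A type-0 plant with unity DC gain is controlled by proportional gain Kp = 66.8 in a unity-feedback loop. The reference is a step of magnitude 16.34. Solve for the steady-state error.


e_ss = R/(1 + Kp) = 16.34/(1 + 66.8) = 16.34/67.8000 = 0.2410

0.2410


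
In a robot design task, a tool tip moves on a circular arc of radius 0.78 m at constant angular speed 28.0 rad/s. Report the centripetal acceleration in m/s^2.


a_c = omega^2 * r = 28.0^2 * 0.78 = 611.5200

611.5200 m/s^2


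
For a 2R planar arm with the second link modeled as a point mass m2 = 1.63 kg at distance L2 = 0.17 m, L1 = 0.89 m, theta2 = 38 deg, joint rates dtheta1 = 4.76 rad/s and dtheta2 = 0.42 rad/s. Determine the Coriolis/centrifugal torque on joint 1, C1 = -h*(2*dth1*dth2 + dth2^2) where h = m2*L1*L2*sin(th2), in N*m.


h = m2*L1*L2*sin(th2) = 1.63*0.89*0.17*sin(38 deg) = 0.151834
C1 = -h*(2*4.76*0.42 + 0.42^2) = -0.151834*4.1748 = -0.6339

-0.6339 N*m


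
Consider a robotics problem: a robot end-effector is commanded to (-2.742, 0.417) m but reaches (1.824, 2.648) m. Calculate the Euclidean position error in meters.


dx = 1.824 - (-2.742) = 4.5660, dy = 2.648 - (0.417) = 2.2310
err = sqrt(20.848356 + 4.977361) = 5.0819

5.0819 m


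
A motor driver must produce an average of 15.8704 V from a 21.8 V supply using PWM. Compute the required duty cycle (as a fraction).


D = V_avg/V_supply = 15.8704/21.8 = 0.7280

0.7280


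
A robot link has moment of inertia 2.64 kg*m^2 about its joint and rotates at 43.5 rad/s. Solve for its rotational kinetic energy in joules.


KE = (1/2)*I*omega^2 = 0.5*2.64*43.5^2 = 2497.7700

2497.7700 J


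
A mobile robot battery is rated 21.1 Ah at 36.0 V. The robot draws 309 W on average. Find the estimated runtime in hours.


E = 21.1*36.0 = 759.6000 Wh
t = E/P = 759.6000/309 = 2.4583

2.4583 hours


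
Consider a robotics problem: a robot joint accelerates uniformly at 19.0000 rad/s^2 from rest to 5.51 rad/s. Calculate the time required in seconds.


t = delta_omega / alpha = 5.51 / 19.0000 = 0.2900

0.2900 s


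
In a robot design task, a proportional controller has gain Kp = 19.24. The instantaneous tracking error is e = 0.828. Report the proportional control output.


u_P = Kp * e = 19.24 * 0.828 = 15.9307

15.9307


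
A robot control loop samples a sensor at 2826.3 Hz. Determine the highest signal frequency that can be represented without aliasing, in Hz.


f_max = f_s/2 = 2826.3/2 = 1413.1500

1413.1500 Hz
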